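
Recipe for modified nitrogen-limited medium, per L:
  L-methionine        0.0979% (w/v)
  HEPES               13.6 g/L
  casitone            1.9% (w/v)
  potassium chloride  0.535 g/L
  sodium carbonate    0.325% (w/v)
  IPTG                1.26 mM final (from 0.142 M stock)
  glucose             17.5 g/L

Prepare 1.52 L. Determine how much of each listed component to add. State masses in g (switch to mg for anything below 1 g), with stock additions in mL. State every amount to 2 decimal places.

L-methionine 1.49 g; HEPES 20.67 g; casitone 28.88 g; potassium chloride 813.20 mg; sodium carbonate 4.94 g; IPTG 13.49 mL; glucose 26.60 g

Scale factor relative to 1 L: 1.52.
L-methionine: 0.0979 g per 100 mL × 1520 mL ÷ 100 = 1.49 g
HEPES: 13.6 g/L × 1.52 L = 20.67 g
casitone: 1.9% w/v = 19 g/L → 19 × 1.52 L = 28.88 g
potassium chloride: 0.535 g/L × 1.52 L = 0.8132 g = 813.20 mg
sodium carbonate: 0.325% w/v = 3.25 g/L → 3.25 × 1.52 L = 4.94 g
IPTG: V = C2·V2/C1 = 1.26 mM × 1520 mL ÷ 142 mM = 13.49 mL
glucose: 17.5 g/L × 1.52 L = 26.60 g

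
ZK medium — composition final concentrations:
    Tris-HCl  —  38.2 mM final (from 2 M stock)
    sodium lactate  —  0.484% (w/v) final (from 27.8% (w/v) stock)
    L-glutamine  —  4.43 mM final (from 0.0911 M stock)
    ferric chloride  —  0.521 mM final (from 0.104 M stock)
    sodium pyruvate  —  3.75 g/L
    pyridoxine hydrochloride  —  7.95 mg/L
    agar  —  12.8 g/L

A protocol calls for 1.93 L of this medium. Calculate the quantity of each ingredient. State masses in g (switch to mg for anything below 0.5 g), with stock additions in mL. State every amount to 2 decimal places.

Tris-HCl 36.86 mL; sodium lactate 33.60 mL; L-glutamine 93.85 mL; ferric chloride 9.67 mL; sodium pyruvate 7.24 g; pyridoxine hydrochloride 15.34 mg; agar 24.70 g

Scale factor relative to 1 L: 1.93.
Tris-HCl: V = C2·V2/C1 = 38.2 mM × 1930 mL ÷ 2000 mM = 36.86 mL
sodium lactate: C1V1 = C2V2 → 0.484% ÷ 27.8% × 1930 mL = 33.60 mL
L-glutamine: C1V1 = C2V2 → 4.43 mM × 1930 mL ÷ 91.1 mM = 93.85 mL
ferric chloride: C1V1 = C2V2 → 0.521 mM × 1930 mL ÷ 104 mM = 9.67 mL
sodium pyruvate: 3.75 g/L × 1.93 L = 7.24 g
pyridoxine hydrochloride: 7.95 mg/L × 1.93 L = 15.34 mg
agar: 12.8 g/L × 1.93 L = 24.70 g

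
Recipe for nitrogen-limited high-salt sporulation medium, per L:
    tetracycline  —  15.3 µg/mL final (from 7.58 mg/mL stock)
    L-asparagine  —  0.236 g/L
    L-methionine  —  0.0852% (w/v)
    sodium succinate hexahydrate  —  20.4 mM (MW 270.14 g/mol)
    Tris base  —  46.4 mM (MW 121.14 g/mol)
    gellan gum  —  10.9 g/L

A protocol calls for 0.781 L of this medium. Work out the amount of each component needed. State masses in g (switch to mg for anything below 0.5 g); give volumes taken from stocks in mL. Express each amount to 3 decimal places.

tetracycline 1.576 mL; L-asparagine 184.316 mg; L-methionine 0.665 g; sodium succinate hexahydrate 4.304 g; Tris base 4.390 g; gellan gum 8.513 g

Working volume: 0.781 L.
tetracycline: V = C2·V2/C1 = 15.3 µg/mL × 781 mL ÷ 7580 µg/mL = 1.576 mL
L-asparagine: 0.236 g/L × 0.781 L = 0.184316 g = 184.316 mg
L-methionine: 0.0852% w/v = 0.852 g/L → 0.852 × 0.781 L = 0.665 g
sodium succinate hexahydrate: 20.4 mmol/L × 270.14 g/mol × 0.781 L ÷ 1000 = 4.304 g
Tris base: 46.4 mmol/L × 121.14 g/mol × 0.781 L ÷ 1000 = 4.390 g
gellan gum: 10.9 g/L × 0.781 L = 8.513 g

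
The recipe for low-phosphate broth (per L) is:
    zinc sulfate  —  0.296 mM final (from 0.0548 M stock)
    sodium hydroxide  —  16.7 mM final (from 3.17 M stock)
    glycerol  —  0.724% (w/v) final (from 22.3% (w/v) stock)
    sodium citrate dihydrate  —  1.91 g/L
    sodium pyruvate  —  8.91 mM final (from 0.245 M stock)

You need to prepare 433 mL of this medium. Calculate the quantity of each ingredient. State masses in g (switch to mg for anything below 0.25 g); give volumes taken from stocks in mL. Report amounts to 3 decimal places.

Scale factor relative to 1 L: 0.433.
zinc sulfate: C1V1 = C2V2 → 0.296 mM × 433 mL ÷ 54.8 mM = 2.339 mL
sodium hydroxide: dilute stock: 16.7 mM × 433 mL ÷ 3170 mM = 2.281 mL
glycerol: dilute stock: 0.724% ÷ 22.3% × 433 mL = 14.058 mL
sodium citrate dihydrate: 1.91 g/L × 0.433 L = 0.827 g
sodium pyruvate: C1V1 = C2V2 → 8.91 mM × 433 mL ÷ 245 mM = 15.747 mL

zinc sulfate 2.339 mL; sodium hydroxide 2.281 mL; glycerol 14.058 mL; sodium citrate dihydrate 0.827 g; sodium pyruvate 15.747 mL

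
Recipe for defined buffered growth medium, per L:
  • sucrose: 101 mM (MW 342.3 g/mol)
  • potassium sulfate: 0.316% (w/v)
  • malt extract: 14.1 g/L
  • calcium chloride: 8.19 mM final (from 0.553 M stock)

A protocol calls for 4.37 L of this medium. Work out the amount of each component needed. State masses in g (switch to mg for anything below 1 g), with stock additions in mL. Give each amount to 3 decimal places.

Scale factor relative to 1 L: 4.37.
sucrose: 101 mmol/L × 342.3 g/mol × 4.37 L ÷ 1000 = 151.081 g
potassium sulfate: 0.316 g per 100 mL × 4370 mL ÷ 100 = 13.809 g
malt extract: 14.1 g/L × 4.37 L = 61.617 g
calcium chloride: C1V1 = C2V2 → 8.19 mM × 4370 mL ÷ 553 mM = 64.720 mL

sucrose 151.081 g; potassium sulfate 13.809 g; malt extract 61.617 g; calcium chloride 64.720 mL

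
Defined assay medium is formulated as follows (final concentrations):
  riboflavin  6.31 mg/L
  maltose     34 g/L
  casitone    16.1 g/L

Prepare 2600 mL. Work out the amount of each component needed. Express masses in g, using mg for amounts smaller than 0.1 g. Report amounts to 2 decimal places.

Working volume: 2600 mL = 2.6 L.
riboflavin: 6.31 mg/L × 2.6 L = 16.41 mg
maltose: 34 g/L × 2.6 L = 88.40 g
casitone: 16.1 g/L × 2.6 L = 41.86 g

riboflavin 16.41 mg; maltose 88.40 g; casitone 41.86 g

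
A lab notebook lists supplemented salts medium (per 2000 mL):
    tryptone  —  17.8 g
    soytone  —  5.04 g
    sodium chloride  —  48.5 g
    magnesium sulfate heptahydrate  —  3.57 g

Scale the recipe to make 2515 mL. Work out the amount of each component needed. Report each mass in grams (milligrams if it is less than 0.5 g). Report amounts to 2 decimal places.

tryptone 22.38 g; soytone 6.34 g; sodium chloride 60.99 g; magnesium sulfate heptahydrate 4.49 g

Scale factor = 2515 mL / 2000 mL = 1.2575.
tryptone: 17.8 g × (2515 mL / 2000 mL) = 22.38 g
soytone: 5.04 g × (2515 mL / 2000 mL) = 6.34 g
sodium chloride: 48.5 g × (2515 mL / 2000 mL) = 60.99 g
magnesium sulfate heptahydrate: 3.57 g × (2515 mL / 2000 mL) = 4.49 g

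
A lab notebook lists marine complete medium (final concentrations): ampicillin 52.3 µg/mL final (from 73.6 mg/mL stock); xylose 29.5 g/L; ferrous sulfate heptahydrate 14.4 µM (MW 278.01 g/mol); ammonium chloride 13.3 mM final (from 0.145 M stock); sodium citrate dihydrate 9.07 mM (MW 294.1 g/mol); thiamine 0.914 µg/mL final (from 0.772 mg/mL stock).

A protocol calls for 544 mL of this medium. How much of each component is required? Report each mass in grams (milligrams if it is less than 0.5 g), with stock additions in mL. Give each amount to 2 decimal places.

Working volume: 544 mL = 0.544 L.
ampicillin: V = C2·V2/C1 = 52.3 µg/mL × 544 mL ÷ 73600 µg/mL = 0.39 mL
xylose: 29.5 g/L × 0.544 L = 16.05 g
ferrous sulfate heptahydrate: 14.4 µmol/L × 278.01 g/mol × 0.544 L ÷ 1000 = 2.18 mg
ammonium chloride: V = C2·V2/C1 = 13.3 mM × 544 mL ÷ 145 mM = 49.90 mL
sodium citrate dihydrate: 9.07 mmol/L × 294.1 g/mol × 0.544 L ÷ 1000 = 1.45 g
thiamine: V = C2·V2/C1 = 0.914 µg/mL × 544 mL ÷ 772 µg/mL = 0.64 mL

ampicillin 0.39 mL; xylose 16.05 g; ferrous sulfate heptahydrate 2.18 mg; ammonium chloride 49.90 mL; sodium citrate dihydrate 1.45 g; thiamine 0.64 mL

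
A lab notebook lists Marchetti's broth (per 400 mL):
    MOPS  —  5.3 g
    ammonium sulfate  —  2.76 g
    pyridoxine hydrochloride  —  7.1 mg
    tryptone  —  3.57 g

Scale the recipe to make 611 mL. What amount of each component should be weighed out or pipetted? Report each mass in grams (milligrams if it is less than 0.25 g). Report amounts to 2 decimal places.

Ratio of target to recipe volume: 611 / 400 = 1.5275.
MOPS: 5.3 g × (611 mL / 400 mL) = 8.10 g
ammonium sulfate: 2.76 g × (611 mL / 400 mL) = 4.22 g
pyridoxine hydrochloride: 7.1 mg × (611 mL / 400 mL) = 10.85 mg
tryptone: 3.57 g × (611 mL / 400 mL) = 5.45 g

MOPS 8.10 g; ammonium sulfate 4.22 g; pyridoxine hydrochloride 10.85 mg; tryptone 5.45 g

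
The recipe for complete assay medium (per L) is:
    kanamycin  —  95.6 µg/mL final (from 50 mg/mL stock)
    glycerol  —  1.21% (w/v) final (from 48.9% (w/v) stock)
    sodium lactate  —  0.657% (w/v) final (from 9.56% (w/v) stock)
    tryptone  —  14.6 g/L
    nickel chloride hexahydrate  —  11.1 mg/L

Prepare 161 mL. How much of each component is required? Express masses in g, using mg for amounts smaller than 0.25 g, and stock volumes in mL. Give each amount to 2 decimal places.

kanamycin 0.31 mL; glycerol 3.98 mL; sodium lactate 11.06 mL; tryptone 2.35 g; nickel chloride hexahydrate 1.79 mg

Scale factor relative to 1 L: 0.161.
kanamycin: V = C2·V2/C1 = 95.6 µg/mL × 161 mL ÷ 50000 µg/mL = 0.31 mL
glycerol: C1V1 = C2V2 → 1.21% ÷ 48.9% × 161 mL = 3.98 mL
sodium lactate: dilute stock: 0.657% ÷ 9.56% × 161 mL = 11.06 mL
tryptone: 14.6 g/L × 0.161 L = 2.35 g
nickel chloride hexahydrate: 11.1 mg/L × 0.161 L = 1.79 mg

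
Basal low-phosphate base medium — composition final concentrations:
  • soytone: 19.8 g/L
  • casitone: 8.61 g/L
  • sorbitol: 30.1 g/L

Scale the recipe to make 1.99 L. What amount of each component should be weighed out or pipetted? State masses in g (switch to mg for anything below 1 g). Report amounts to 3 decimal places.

soytone 39.402 g; casitone 17.134 g; sorbitol 59.899 g

Scale factor relative to 1 L: 1.99.
soytone: 19.8 g/L × 1.99 L = 39.402 g
casitone: 8.61 g/L × 1.99 L = 17.134 g
sorbitol: 30.1 g/L × 1.99 L = 59.899 g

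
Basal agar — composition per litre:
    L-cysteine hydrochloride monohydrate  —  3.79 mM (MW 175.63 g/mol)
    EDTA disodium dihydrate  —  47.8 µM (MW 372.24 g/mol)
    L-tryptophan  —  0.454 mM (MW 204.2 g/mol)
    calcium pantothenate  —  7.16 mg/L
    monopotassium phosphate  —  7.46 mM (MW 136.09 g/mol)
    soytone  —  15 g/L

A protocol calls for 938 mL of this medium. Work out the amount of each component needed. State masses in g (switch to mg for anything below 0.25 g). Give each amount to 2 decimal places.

Scale factor relative to 1 L: 0.938.
L-cysteine hydrochloride monohydrate: 3.79 mmol/L × 175.63 g/mol × 0.938 L ÷ 1000 = 0.62 g
EDTA disodium dihydrate: 47.8 µmol/L × 372.24 g/mol × 0.938 L ÷ 1000 = 16.69 mg
L-tryptophan: 0.454 mmol/L × 204.2 mg/mmol × 0.938 L = 86.96 mg
calcium pantothenate: 7.16 mg/L × 0.938 L = 6.72 mg
monopotassium phosphate: 7.46 mmol/L × 136.09 g/mol × 0.938 L ÷ 1000 = 0.95 g
soytone: 15 g/L × 0.938 L = 14.07 g

L-cysteine hydrochloride monohydrate 0.62 g; EDTA disodium dihydrate 16.69 mg; L-tryptophan 86.96 mg; calcium pantothenate 6.72 mg; monopotassium phosphate 0.95 g; soytone 14.07 g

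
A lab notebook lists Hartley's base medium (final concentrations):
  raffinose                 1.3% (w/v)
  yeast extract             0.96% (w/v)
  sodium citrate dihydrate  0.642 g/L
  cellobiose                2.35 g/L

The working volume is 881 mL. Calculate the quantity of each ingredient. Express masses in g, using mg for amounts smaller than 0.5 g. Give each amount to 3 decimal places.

raffinose 11.453 g; yeast extract 8.458 g; sodium citrate dihydrate 0.566 g; cellobiose 2.070 g

Target volume = 881 mL = 0.881 L.
raffinose: 1.3% w/v = 13 g/L → 13 × 0.881 L = 11.453 g
yeast extract: 0.96% w/v = 9.6 g/L → 9.6 × 0.881 L = 8.458 g
sodium citrate dihydrate: 0.642 g/L × 0.881 L = 0.566 g
cellobiose: 2.35 g/L × 0.881 L = 2.070 g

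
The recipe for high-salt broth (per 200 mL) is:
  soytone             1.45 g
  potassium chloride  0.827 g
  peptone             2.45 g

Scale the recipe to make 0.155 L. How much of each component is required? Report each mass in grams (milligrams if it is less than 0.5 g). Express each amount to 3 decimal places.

soytone 1.124 g; potassium chloride 0.641 g; peptone 1.899 g

Scale factor = 155 mL / 200 mL = 0.775.
soytone: 1.45 g × (155 mL / 200 mL) = 1.124 g
potassium chloride: 0.827 g × (155 mL / 200 mL) = 0.641 g
peptone: 2.45 g × (155 mL / 200 mL) = 1.899 g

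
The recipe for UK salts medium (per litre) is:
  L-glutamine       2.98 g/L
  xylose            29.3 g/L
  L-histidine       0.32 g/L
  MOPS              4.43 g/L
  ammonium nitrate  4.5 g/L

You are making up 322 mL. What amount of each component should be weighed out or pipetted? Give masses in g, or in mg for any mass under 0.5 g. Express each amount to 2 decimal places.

L-glutamine 0.96 g; xylose 9.43 g; L-histidine 103.04 mg; MOPS 1.43 g; ammonium nitrate 1.45 g

Target volume = 322 mL = 0.322 L.
L-glutamine: 2.98 g/L × 0.322 L = 0.96 g
xylose: 29.3 g/L × 0.322 L = 9.43 g
L-histidine: 0.32 g/L × 0.322 L = 0.10304 g = 103.04 mg
MOPS: 4.43 g/L × 0.322 L = 1.43 g
ammonium nitrate: 4.5 g/L × 0.322 L = 1.45 g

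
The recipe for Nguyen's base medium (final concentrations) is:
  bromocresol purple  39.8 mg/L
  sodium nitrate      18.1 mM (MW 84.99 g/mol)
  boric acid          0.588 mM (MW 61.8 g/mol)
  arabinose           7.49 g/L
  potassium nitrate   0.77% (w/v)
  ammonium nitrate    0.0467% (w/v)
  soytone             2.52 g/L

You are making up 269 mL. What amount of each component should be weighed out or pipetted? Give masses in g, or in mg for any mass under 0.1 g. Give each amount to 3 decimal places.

bromocresol purple 10.706 mg; sodium nitrate 0.414 g; boric acid 9.775 mg; arabinose 2.015 g; potassium nitrate 2.071 g; ammonium nitrate 0.126 g; soytone 0.678 g

Scale factor relative to 1 L: 0.269.
bromocresol purple: 39.8 mg/L × 0.269 L = 10.706 mg
sodium nitrate: 18.1 mmol/L × 84.99 g/mol × 0.269 L ÷ 1000 = 0.414 g
boric acid: 0.588 mmol/L × 61.8 mg/mmol × 0.269 L = 9.775 mg
arabinose: 7.49 g/L × 0.269 L = 2.015 g
potassium nitrate: 0.77% w/v = 7.7 g/L → 7.7 × 0.269 L = 2.071 g
ammonium nitrate: 0.0467 g per 100 mL × 269 mL ÷ 100 = 0.126 g
soytone: 2.52 g/L × 0.269 L = 0.678 g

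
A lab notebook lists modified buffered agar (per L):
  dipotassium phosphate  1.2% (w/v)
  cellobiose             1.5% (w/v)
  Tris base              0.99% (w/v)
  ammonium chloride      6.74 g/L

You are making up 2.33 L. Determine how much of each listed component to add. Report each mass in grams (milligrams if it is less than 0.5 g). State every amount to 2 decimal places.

dipotassium phosphate 27.96 g; cellobiose 34.95 g; Tris base 23.07 g; ammonium chloride 15.70 g

Scale factor relative to 1 L: 2.33.
dipotassium phosphate: 1.2 g per 100 mL × 2330 mL ÷ 100 = 27.96 g
cellobiose: 1.5% w/v = 15 g/L → 15 × 2.33 L = 34.95 g
Tris base: 0.99% w/v = 9.9 g/L → 9.9 × 2.33 L = 23.07 g
ammonium chloride: 6.74 g/L × 2.33 L = 15.70 g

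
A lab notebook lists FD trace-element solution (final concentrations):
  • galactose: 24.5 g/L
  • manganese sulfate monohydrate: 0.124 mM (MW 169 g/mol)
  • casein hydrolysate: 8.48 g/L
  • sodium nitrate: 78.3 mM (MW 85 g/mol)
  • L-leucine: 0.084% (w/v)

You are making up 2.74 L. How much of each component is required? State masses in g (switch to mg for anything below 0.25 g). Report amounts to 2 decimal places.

Scale factor relative to 1 L: 2.74.
galactose: 24.5 g/L × 2.74 L = 67.13 g
manganese sulfate monohydrate: 0.124 mmol/L × 169 mg/mmol × 2.74 L = 57.42 mg
casein hydrolysate: 8.48 g/L × 2.74 L = 23.24 g
sodium nitrate: 78.3 mmol/L × 85 g/mol × 2.74 L ÷ 1000 = 18.24 g
L-leucine: 0.084 g per 100 mL × 2740 mL ÷ 100 = 2.30 g

galactose 67.13 g; manganese sulfate monohydrate 57.42 mg; casein hydrolysate 23.24 g; sodium nitrate 18.24 g; L-leucine 2.30 g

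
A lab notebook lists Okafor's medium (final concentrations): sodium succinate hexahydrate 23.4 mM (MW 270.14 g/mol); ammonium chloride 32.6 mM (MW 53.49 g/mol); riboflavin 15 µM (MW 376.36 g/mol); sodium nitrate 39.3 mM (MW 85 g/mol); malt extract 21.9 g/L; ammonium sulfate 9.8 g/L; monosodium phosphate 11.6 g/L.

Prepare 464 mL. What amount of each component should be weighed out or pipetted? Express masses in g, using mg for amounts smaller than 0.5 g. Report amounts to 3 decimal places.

sodium succinate hexahydrate 2.933 g; ammonium chloride 0.809 g; riboflavin 2.619 mg; sodium nitrate 1.550 g; malt extract 10.162 g; ammonium sulfate 4.547 g; monosodium phosphate 5.382 g

Scale factor relative to 1 L: 0.464.
sodium succinate hexahydrate: 23.4 mmol/L × 270.14 g/mol × 0.464 L ÷ 1000 = 2.933 g
ammonium chloride: 32.6 mmol/L × 53.49 g/mol × 0.464 L ÷ 1000 = 0.809 g
riboflavin: 15 µmol/L × 376.36 g/mol × 0.464 L ÷ 1000 = 2.619 mg
sodium nitrate: 39.3 mmol/L × 85 g/mol × 0.464 L ÷ 1000 = 1.550 g
malt extract: 21.9 g/L × 0.464 L = 10.162 g
ammonium sulfate: 9.8 g/L × 0.464 L = 4.547 g
monosodium phosphate: 11.6 g/L × 0.464 L = 5.382 g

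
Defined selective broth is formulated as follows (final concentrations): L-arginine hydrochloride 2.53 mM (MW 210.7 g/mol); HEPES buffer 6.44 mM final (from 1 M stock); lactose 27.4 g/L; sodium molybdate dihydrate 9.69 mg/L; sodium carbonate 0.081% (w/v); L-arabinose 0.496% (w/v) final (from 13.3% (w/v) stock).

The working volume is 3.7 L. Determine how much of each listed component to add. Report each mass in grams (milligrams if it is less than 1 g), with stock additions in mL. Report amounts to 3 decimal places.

Scale factor relative to 1 L: 3.7.
L-arginine hydrochloride: 2.53 mmol/L × 210.7 g/mol × 3.7 L ÷ 1000 = 1.972 g
HEPES buffer: V = C2·V2/C1 = 6.44 mM × 3700 mL ÷ 1000 mM = 23.828 mL
lactose: 27.4 g/L × 3.7 L = 101.380 g
sodium molybdate dihydrate: 9.69 mg/L × 3.7 L = 35.853 mg
sodium carbonate: 0.081 g per 100 mL × 3700 mL ÷ 100 = 2.997 g
L-arabinose: C1V1 = C2V2 → 0.496% ÷ 13.3% × 3700 mL = 137.985 mL

L-arginine hydrochloride 1.972 g; HEPES buffer 23.828 mL; lactose 101.380 g; sodium molybdate dihydrate 35.853 mg; sodium carbonate 2.997 g; L-arabinose 137.985 mL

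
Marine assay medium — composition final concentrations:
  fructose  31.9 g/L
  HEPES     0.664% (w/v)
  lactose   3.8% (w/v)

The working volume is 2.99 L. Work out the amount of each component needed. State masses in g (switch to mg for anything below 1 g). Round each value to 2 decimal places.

Scale factor relative to 1 L: 2.99.
fructose: 31.9 g/L × 2.99 L = 95.38 g
HEPES: 0.664% w/v = 6.64 g/L → 6.64 × 2.99 L = 19.85 g
lactose: 3.8% w/v = 38 g/L → 38 × 2.99 L = 113.62 g

fructose 95.38 g; HEPES 19.85 g; lactose 113.62 g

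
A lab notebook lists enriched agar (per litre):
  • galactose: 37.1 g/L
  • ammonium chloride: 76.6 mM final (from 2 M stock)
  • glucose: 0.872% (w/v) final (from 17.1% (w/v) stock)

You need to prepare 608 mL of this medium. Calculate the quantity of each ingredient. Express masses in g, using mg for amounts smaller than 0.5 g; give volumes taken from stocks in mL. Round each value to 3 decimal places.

galactose 22.557 g; ammonium chloride 23.286 mL; glucose 31.004 mL

Target volume = 608 mL = 0.608 L.
galactose: 37.1 g/L × 0.608 L = 22.557 g
ammonium chloride: C1V1 = C2V2 → 76.6 mM × 608 mL ÷ 2000 mM = 23.286 mL
glucose: dilute stock: 0.872% ÷ 17.1% × 608 mL = 31.004 mL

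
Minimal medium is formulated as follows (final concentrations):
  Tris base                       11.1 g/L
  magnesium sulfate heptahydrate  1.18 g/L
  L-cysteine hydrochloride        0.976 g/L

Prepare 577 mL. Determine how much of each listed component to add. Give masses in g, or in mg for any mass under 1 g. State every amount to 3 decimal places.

Tris base 6.405 g; magnesium sulfate heptahydrate 680.860 mg; L-cysteine hydrochloride 563.152 mg

Scale factor relative to 1 L: 0.577.
Tris base: 11.1 g/L × 0.577 L = 6.405 g
magnesium sulfate heptahydrate: 1.18 g/L × 0.577 L = 0.68086 g = 680.860 mg
L-cysteine hydrochloride: 0.976 g/L × 0.577 L = 0.563152 g = 563.152 mg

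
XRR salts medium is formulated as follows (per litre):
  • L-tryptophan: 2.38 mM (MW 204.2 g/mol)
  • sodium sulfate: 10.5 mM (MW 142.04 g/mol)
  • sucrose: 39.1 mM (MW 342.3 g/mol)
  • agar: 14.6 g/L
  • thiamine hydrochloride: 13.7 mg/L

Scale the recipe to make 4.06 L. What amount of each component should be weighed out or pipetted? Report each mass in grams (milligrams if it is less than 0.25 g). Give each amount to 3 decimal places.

L-tryptophan 1.973 g; sodium sulfate 6.055 g; sucrose 54.339 g; agar 59.276 g; thiamine hydrochloride 55.622 mg

Working volume: 4.06 L.
L-tryptophan: 2.38 mmol/L × 204.2 g/mol × 4.06 L ÷ 1000 = 1.973 g
sodium sulfate: 10.5 mmol/L × 142.04 g/mol × 4.06 L ÷ 1000 = 6.055 g
sucrose: 39.1 mmol/L × 342.3 g/mol × 4.06 L ÷ 1000 = 54.339 g
agar: 14.6 g/L × 4.06 L = 59.276 g
thiamine hydrochloride: 13.7 mg/L × 4.06 L = 55.622 mg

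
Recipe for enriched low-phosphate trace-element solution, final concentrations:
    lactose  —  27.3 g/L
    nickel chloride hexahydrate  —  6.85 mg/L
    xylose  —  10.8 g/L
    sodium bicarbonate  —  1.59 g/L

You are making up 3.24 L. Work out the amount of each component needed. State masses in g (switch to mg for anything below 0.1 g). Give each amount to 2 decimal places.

lactose 88.45 g; nickel chloride hexahydrate 22.19 mg; xylose 34.99 g; sodium bicarbonate 5.15 g

Working volume: 3.24 L.
lactose: 27.3 g/L × 3.24 L = 88.45 g
nickel chloride hexahydrate: 6.85 mg/L × 3.24 L = 22.19 mg
xylose: 10.8 g/L × 3.24 L = 34.99 g
sodium bicarbonate: 1.59 g/L × 3.24 L = 5.15 g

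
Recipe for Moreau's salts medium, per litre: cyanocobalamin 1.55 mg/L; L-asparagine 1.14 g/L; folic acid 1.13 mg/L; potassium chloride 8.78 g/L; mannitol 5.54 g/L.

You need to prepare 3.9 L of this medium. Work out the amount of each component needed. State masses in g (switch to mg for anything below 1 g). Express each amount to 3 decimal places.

Working volume: 3.9 L.
cyanocobalamin: 1.55 mg/L × 3.9 L = 6.045 mg
L-asparagine: 1.14 g/L × 3.9 L = 4.446 g
folic acid: 1.13 mg/L × 3.9 L = 4.407 mg
potassium chloride: 8.78 g/L × 3.9 L = 34.242 g
mannitol: 5.54 g/L × 3.9 L = 21.606 g

cyanocobalamin 6.045 mg; L-asparagine 4.446 g; folic acid 4.407 mg; potassium chloride 34.242 g; mannitol 21.606 g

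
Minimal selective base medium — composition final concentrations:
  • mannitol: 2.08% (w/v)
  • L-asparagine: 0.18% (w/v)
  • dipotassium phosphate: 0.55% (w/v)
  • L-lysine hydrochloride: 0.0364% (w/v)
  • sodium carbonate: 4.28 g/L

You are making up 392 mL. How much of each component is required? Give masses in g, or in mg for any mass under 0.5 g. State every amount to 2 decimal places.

Scale factor relative to 1 L: 0.392.
mannitol: 2.08 g per 100 mL × 392 mL ÷ 100 = 8.15 g
L-asparagine: 0.18 g per 100 mL × 392 mL ÷ 100 = 0.71 g
dipotassium phosphate: 0.55 g per 100 mL × 392 mL ÷ 100 = 2.16 g
L-lysine hydrochloride: 0.0364% w/v = 0.364 g/L → 0.364 × 0.392 L = 0.142688 g = 142.69 mg
sodium carbonate: 4.28 g/L × 0.392 L = 1.68 g

mannitol 8.15 g; L-asparagine 0.71 g; dipotassium phosphate 2.16 g; L-lysine hydrochloride 142.69 mg; sodium carbonate 1.68 g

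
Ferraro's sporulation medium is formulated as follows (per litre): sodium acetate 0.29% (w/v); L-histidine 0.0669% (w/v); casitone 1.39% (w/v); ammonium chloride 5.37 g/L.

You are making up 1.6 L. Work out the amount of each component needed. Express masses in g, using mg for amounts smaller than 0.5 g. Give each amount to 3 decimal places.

Scale factor relative to 1 L: 1.6.
sodium acetate: 0.29 g per 100 mL × 1600 mL ÷ 100 = 4.640 g
L-histidine: 0.0669% w/v = 0.669 g/L → 0.669 × 1.6 L = 1.070 g
casitone: 1.39% w/v = 13.9 g/L → 13.9 × 1.6 L = 22.240 g
ammonium chloride: 5.37 g/L × 1.6 L = 8.592 g

sodium acetate 4.640 g; L-histidine 1.070 g; casitone 22.240 g; ammonium chloride 8.592 g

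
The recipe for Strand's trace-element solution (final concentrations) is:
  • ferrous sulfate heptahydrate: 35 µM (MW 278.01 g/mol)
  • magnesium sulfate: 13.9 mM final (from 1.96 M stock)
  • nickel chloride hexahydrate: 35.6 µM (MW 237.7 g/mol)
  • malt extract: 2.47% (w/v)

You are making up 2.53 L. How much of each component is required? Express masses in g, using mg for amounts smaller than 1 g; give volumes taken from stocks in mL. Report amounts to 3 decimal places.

ferrous sulfate heptahydrate 24.618 mg; magnesium sulfate 17.942 mL; nickel chloride hexahydrate 21.409 mg; malt extract 62.491 g

Working volume: 2.53 L.
ferrous sulfate heptahydrate: 35 µmol/L × 278.01 g/mol × 2.53 L ÷ 1000 = 24.618 mg
magnesium sulfate: V = C2·V2/C1 = 13.9 mM × 2530 mL ÷ 1960 mM = 17.942 mL
nickel chloride hexahydrate: 35.6 µmol/L × 237.7 g/mol × 2.53 L ÷ 1000 = 21.409 mg
malt extract: 2.47 g per 100 mL × 2530 mL ÷ 100 = 62.491 g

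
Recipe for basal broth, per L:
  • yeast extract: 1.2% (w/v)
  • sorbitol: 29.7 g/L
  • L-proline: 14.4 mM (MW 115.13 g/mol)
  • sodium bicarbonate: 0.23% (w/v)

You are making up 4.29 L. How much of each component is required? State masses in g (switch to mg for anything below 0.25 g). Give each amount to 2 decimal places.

Scale factor relative to 1 L: 4.29.
yeast extract: 1.2 g per 100 mL × 4290 mL ÷ 100 = 51.48 g
sorbitol: 29.7 g/L × 4.29 L = 127.41 g
L-proline: 14.4 mmol/L × 115.13 g/mol × 4.29 L ÷ 1000 = 7.11 g
sodium bicarbonate: 0.23% w/v = 2.3 g/L → 2.3 × 4.29 L = 9.87 g

yeast extract 51.48 g; sorbitol 127.41 g; L-proline 7.11 g; sodium bicarbonate 9.87 g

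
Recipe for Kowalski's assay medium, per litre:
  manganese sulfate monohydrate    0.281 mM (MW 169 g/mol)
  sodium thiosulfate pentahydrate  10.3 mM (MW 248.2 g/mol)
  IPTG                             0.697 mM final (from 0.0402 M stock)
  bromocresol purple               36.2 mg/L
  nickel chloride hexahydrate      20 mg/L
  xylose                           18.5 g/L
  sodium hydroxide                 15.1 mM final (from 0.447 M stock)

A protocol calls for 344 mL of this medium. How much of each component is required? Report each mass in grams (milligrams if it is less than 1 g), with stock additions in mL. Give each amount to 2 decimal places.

Target volume = 344 mL = 0.344 L.
manganese sulfate monohydrate: 0.281 mmol/L × 169 mg/mmol × 0.344 L = 16.34 mg
sodium thiosulfate pentahydrate: 10.3 mmol/L × 248.2 mg/mmol × 0.344 L = 879.42 mg
IPTG: dilute stock: 0.697 mM × 344 mL ÷ 40.2 mM = 5.96 mL
bromocresol purple: 36.2 mg/L × 0.344 L = 12.45 mg
nickel chloride hexahydrate: 20 mg/L × 0.344 L = 6.88 mg
xylose: 18.5 g/L × 0.344 L = 6.36 g
sodium hydroxide: V = C2·V2/C1 = 15.1 mM × 344 mL ÷ 447 mM = 11.62 mL

manganese sulfate monohydrate 16.34 mg; sodium thiosulfate pentahydrate 879.42 mg; IPTG 5.96 mL; bromocresol purple 12.45 mg; nickel chloride hexahydrate 6.88 mg; xylose 6.36 g; sodium hydroxide 11.62 mL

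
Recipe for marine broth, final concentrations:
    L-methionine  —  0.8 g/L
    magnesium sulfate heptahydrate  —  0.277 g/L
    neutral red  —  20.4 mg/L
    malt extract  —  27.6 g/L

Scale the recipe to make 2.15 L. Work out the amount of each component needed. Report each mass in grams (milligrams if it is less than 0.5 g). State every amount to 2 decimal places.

L-methionine 1.72 g; magnesium sulfate heptahydrate 0.60 g; neutral red 43.86 mg; malt extract 59.34 g

Scale factor relative to 1 L: 2.15.
L-methionine: 0.8 g/L × 2.15 L = 1.72 g
magnesium sulfate heptahydrate: 0.277 g/L × 2.15 L = 0.60 g
neutral red: 20.4 mg/L × 2.15 L = 43.86 mg
malt extract: 27.6 g/L × 2.15 L = 59.34 g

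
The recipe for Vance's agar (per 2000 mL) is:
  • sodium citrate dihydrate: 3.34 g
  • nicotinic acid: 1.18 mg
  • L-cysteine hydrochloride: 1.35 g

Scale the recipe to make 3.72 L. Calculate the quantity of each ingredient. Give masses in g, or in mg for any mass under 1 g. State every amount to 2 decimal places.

Ratio of target to recipe volume: 3720 / 2000 = 1.86.
sodium citrate dihydrate: 3.34 g × (3720 mL / 2000 mL) = 6.21 g
nicotinic acid: 1.18 mg × (3720 mL / 2000 mL) = 2.19 mg
L-cysteine hydrochloride: 1.35 g × (3720 mL / 2000 mL) = 2.51 g

sodium citrate dihydrate 6.21 g; nicotinic acid 2.19 mg; L-cysteine hydrochloride 2.51 g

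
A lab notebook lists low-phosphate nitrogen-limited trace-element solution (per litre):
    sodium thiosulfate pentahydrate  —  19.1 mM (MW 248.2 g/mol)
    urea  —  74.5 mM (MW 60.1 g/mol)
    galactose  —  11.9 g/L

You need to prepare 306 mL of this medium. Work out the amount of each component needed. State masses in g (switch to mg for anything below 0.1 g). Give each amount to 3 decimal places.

Working volume: 306 mL = 0.306 L.
sodium thiosulfate pentahydrate: 19.1 mmol/L × 248.2 g/mol × 0.306 L ÷ 1000 = 1.451 g
urea: 74.5 mmol/L × 60.1 g/mol × 0.306 L ÷ 1000 = 1.370 g
galactose: 11.9 g/L × 0.306 L = 3.641 g

sodium thiosulfate pentahydrate 1.451 g; urea 1.370 g; galactose 3.641 g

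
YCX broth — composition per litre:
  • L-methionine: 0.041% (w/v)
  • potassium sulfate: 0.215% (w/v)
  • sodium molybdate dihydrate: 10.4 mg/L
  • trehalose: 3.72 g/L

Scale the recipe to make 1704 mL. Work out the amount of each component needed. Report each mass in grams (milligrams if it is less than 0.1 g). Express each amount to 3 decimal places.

Target volume = 1704 mL = 1.704 L.
L-methionine: 0.041% w/v = 0.41 g/L → 0.41 × 1.704 L = 0.699 g
potassium sulfate: 0.215% w/v = 2.15 g/L → 2.15 × 1.704 L = 3.664 g
sodium molybdate dihydrate: 10.4 mg/L × 1.704 L = 17.722 mg
trehalose: 3.72 g/L × 1.704 L = 6.339 g

L-methionine 0.699 g; potassium sulfate 3.664 g; sodium molybdate dihydrate 17.722 mg; trehalose 6.339 g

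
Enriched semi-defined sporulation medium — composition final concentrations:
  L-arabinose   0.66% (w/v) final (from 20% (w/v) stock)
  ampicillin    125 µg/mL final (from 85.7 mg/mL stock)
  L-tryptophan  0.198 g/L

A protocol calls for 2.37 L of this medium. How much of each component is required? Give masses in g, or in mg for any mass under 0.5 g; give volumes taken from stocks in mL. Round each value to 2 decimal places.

L-arabinose 78.21 mL; ampicillin 3.46 mL; L-tryptophan 469.26 mg

Working volume: 2.37 L.
L-arabinose: dilute stock: 0.66% ÷ 20% × 2370 mL = 78.21 mL
ampicillin: C1V1 = C2V2 → 125 µg/mL × 2370 mL ÷ 85700 µg/mL = 3.46 mL
L-tryptophan: 0.198 g/L × 2.37 L = 0.46926 g = 469.26 mg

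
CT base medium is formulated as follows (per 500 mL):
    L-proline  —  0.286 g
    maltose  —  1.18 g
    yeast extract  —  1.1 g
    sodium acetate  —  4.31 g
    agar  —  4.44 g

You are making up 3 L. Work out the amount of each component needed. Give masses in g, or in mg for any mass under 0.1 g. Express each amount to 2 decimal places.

Scale factor = 3000 mL / 500 mL = 6.
L-proline: 0.286 g × (3000 mL / 500 mL) = 1.72 g
maltose: 1.18 g × (3000 mL / 500 mL) = 7.08 g
yeast extract: 1.1 g × (3000 mL / 500 mL) = 6.60 g
sodium acetate: 4.31 g × (3000 mL / 500 mL) = 25.86 g
agar: 4.44 g × (3000 mL / 500 mL) = 26.64 g

L-proline 1.72 g; maltose 7.08 g; yeast extract 6.60 g; sodium acetate 25.86 g; agar 26.64 g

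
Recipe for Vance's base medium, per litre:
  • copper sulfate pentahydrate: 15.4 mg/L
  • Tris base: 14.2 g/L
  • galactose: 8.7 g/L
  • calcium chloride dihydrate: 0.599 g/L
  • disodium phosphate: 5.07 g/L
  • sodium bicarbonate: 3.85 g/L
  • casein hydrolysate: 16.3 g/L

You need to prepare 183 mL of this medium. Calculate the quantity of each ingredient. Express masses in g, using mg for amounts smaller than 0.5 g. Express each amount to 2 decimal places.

copper sulfate pentahydrate 2.82 mg; Tris base 2.60 g; galactose 1.59 g; calcium chloride dihydrate 109.62 mg; disodium phosphate 0.93 g; sodium bicarbonate 0.70 g; casein hydrolysate 2.98 g

Working volume: 183 mL = 0.183 L.
copper sulfate pentahydrate: 15.4 mg/L × 0.183 L = 2.82 mg
Tris base: 14.2 g/L × 0.183 L = 2.60 g
galactose: 8.7 g/L × 0.183 L = 1.59 g
calcium chloride dihydrate: 0.599 g/L × 0.183 L = 0.109617 g = 109.62 mg
disodium phosphate: 5.07 g/L × 0.183 L = 0.93 g
sodium bicarbonate: 3.85 g/L × 0.183 L = 0.70 g
casein hydrolysate: 16.3 g/L × 0.183 L = 2.98 g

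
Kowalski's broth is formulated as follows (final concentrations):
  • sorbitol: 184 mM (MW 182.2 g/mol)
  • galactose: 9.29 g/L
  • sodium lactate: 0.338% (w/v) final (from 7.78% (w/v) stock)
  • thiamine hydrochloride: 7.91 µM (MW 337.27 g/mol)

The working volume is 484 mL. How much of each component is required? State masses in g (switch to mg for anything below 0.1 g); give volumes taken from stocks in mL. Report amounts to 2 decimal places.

Scale factor relative to 1 L: 0.484.
sorbitol: 184 mmol/L × 182.2 g/mol × 0.484 L ÷ 1000 = 16.23 g
galactose: 9.29 g/L × 0.484 L = 4.50 g
sodium lactate: dilute stock: 0.338% ÷ 7.78% × 484 mL = 21.03 mL
thiamine hydrochloride: 7.91 µmol/L × 337.27 g/mol × 0.484 L ÷ 1000 = 1.29 mg

sorbitol 16.23 g; galactose 4.50 g; sodium lactate 21.03 mL; thiamine hydrochloride 1.29 mg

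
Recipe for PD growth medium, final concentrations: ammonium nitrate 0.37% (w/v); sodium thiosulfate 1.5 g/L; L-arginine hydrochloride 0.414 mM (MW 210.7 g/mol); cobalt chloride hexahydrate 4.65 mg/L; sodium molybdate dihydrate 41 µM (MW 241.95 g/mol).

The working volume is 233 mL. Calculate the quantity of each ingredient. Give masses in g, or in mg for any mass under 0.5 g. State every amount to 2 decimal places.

Scale factor relative to 1 L: 0.233.
ammonium nitrate: 0.37 g per 100 mL × 233 mL ÷ 100 = 0.86 g
sodium thiosulfate: 1.5 g/L × 0.233 L = 0.3495 g = 349.50 mg
L-arginine hydrochloride: 0.414 mmol/L × 210.7 mg/mmol × 0.233 L = 20.32 mg
cobalt chloride hexahydrate: 4.65 mg/L × 0.233 L = 1.08 mg
sodium molybdate dihydrate: 41 µmol/L × 241.95 g/mol × 0.233 L ÷ 1000 = 2.31 mg

ammonium nitrate 0.86 g; sodium thiosulfate 349.50 mg; L-arginine hydrochloride 20.32 mg; cobalt chloride hexahydrate 1.08 mg; sodium molybdate dihydrate 2.31 mg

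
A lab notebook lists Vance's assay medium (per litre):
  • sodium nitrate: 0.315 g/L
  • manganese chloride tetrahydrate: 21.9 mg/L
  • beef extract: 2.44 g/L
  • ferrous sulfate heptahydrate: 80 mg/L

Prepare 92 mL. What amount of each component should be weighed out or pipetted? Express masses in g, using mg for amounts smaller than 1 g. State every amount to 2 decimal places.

Working volume: 92 mL = 0.092 L.
sodium nitrate: 0.315 g/L × 0.092 L = 0.02898 g = 28.98 mg
manganese chloride tetrahydrate: 21.9 mg/L × 0.092 L = 2.01 mg
beef extract: 2.44 g/L × 0.092 L = 0.22448 g = 224.48 mg
ferrous sulfate heptahydrate: 80 mg/L × 0.092 L = 7.36 mg

sodium nitrate 28.98 mg; manganese chloride tetrahydrate 2.01 mg; beef extract 224.48 mg; ferrous sulfate heptahydrate 7.36 mg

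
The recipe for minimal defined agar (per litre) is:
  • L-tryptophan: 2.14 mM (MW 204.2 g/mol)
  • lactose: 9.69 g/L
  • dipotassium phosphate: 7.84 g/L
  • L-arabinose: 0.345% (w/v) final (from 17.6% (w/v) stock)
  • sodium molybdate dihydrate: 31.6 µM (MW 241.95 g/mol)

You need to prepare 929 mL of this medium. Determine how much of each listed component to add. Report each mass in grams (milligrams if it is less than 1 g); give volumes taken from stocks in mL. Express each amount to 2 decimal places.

Working volume: 929 mL = 0.929 L.
L-tryptophan: 2.14 mmol/L × 204.2 mg/mmol × 0.929 L = 405.96 mg
lactose: 9.69 g/L × 0.929 L = 9.00 g
dipotassium phosphate: 7.84 g/L × 0.929 L = 7.28 g
L-arabinose: dilute stock: 0.345% ÷ 17.6% × 929 mL = 18.21 mL
sodium molybdate dihydrate: 31.6 µmol/L × 241.95 g/mol × 0.929 L ÷ 1000 = 7.10 mg

L-tryptophan 405.96 mg; lactose 9.00 g; dipotassium phosphate 7.28 g; L-arabinose 18.21 mL; sodium molybdate dihydrate 7.10 mg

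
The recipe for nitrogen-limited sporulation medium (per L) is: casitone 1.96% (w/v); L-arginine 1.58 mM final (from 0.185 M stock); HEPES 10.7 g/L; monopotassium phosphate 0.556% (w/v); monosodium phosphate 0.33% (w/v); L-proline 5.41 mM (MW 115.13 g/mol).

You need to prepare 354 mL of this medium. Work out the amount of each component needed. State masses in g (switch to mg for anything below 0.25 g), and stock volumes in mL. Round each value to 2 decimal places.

casitone 6.94 g; L-arginine 3.02 mL; HEPES 3.79 g; monopotassium phosphate 1.97 g; monosodium phosphate 1.17 g; L-proline 220.49 mg

Scale factor relative to 1 L: 0.354.
casitone: 1.96 g per 100 mL × 354 mL ÷ 100 = 6.94 g
L-arginine: dilute stock: 1.58 mM × 354 mL ÷ 185 mM = 3.02 mL
HEPES: 10.7 g/L × 0.354 L = 3.79 g
monopotassium phosphate: 0.556 g per 100 mL × 354 mL ÷ 100 = 1.97 g
monosodium phosphate: 0.33 g per 100 mL × 354 mL ÷ 100 = 1.17 g
L-proline: 5.41 mmol/L × 115.13 mg/mmol × 0.354 L = 220.49 mg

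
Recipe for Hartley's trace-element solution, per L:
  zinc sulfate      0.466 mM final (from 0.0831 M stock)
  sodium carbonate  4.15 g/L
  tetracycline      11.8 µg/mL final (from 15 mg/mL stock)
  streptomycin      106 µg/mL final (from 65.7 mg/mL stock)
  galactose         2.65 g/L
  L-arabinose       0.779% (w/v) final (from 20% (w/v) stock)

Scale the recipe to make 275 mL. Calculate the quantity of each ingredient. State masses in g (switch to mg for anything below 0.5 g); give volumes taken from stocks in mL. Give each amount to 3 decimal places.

Scale factor relative to 1 L: 0.275.
zinc sulfate: V = C2·V2/C1 = 0.466 mM × 275 mL ÷ 83.1 mM = 1.542 mL
sodium carbonate: 4.15 g/L × 0.275 L = 1.141 g
tetracycline: C1V1 = C2V2 → 11.8 µg/mL × 275 mL ÷ 15000 µg/mL = 0.216 mL
streptomycin: dilute stock: 106 µg/mL × 275 mL ÷ 65700 µg/mL = 0.444 mL
galactose: 2.65 g/L × 0.275 L = 0.729 g
L-arabinose: V = C2·V2/C1 = 0.779% ÷ 20% × 275 mL = 10.711 mL

zinc sulfate 1.542 mL; sodium carbonate 1.141 g; tetracycline 0.216 mL; streptomycin 0.444 mL; galactose 0.729 g; L-arabinose 10.711 mL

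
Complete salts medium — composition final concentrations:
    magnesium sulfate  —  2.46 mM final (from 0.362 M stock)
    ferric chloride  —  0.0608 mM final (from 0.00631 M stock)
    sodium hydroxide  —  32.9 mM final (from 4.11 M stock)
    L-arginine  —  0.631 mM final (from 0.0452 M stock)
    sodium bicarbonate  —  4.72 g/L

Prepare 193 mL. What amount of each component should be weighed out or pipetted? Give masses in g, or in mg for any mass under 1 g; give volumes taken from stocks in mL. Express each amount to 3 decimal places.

Target volume = 193 mL = 0.193 L.
magnesium sulfate: V = C2·V2/C1 = 2.46 mM × 193 mL ÷ 362 mM = 1.312 mL
ferric chloride: V = C2·V2/C1 = 0.0608 mM × 193 mL ÷ 6.31 mM = 1.860 mL
sodium hydroxide: V = C2·V2/C1 = 32.9 mM × 193 mL ÷ 4110 mM = 1.545 mL
L-arginine: dilute stock: 0.631 mM × 193 mL ÷ 45.2 mM = 2.694 mL
sodium bicarbonate: 4.72 g/L × 0.193 L = 0.91096 g = 910.960 mg

magnesium sulfate 1.312 mL; ferric chloride 1.860 mL; sodium hydroxide 1.545 mL; L-arginine 2.694 mL; sodium bicarbonate 910.960 mg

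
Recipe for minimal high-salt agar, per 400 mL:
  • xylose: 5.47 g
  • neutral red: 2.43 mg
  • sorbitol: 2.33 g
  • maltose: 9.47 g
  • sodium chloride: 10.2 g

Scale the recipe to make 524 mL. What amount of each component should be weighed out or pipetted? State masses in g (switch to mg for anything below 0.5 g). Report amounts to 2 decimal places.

xylose 7.17 g; neutral red 3.18 mg; sorbitol 3.05 g; maltose 12.41 g; sodium chloride 13.36 g

Scale factor = 524 mL / 400 mL = 1.31.
xylose: 5.47 g × (524 mL / 400 mL) = 7.17 g
neutral red: 2.43 mg × (524 mL / 400 mL) = 3.18 mg
sorbitol: 2.33 g × (524 mL / 400 mL) = 3.05 g
maltose: 9.47 g × (524 mL / 400 mL) = 12.41 g
sodium chloride: 10.2 g × (524 mL / 400 mL) = 13.36 g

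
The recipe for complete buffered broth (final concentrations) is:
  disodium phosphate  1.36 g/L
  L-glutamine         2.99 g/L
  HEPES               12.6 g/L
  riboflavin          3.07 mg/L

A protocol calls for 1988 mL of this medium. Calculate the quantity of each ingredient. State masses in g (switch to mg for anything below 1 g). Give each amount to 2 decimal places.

Working volume: 1988 mL = 1.988 L.
disodium phosphate: 1.36 g/L × 1.988 L = 2.70 g
L-glutamine: 2.99 g/L × 1.988 L = 5.94 g
HEPES: 12.6 g/L × 1.988 L = 25.05 g
riboflavin: 3.07 mg/L × 1.988 L = 6.10 mg

disodium phosphate 2.70 g; L-glutamine 5.94 g; HEPES 25.05 g; riboflavin 6.10 mg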